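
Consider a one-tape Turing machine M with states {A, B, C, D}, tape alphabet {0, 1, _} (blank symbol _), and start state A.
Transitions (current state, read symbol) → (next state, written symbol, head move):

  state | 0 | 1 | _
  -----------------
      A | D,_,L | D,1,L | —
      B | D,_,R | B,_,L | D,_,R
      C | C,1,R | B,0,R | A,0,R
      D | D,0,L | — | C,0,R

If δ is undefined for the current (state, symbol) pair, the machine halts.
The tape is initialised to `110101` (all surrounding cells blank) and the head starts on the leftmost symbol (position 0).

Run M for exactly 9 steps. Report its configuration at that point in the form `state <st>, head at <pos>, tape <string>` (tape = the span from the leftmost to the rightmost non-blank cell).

state=A head=0 tape=_[1]10101   (A,1)→(D,1,L)
state=D head=-1 tape=[_]110101   (D,_)→(C,0,R)
state=C head=0 tape=0[1]10101   (C,1)→(B,0,R)
state=B head=1 tape=00[1]0101   (B,1)→(B,_,L)
state=B head=0 tape=0[0]_0101   (B,0)→(D,_,R)
state=D head=1 tape=0_[_]0101   (D,_)→(C,0,R)
state=C head=2 tape=0_0[0]101   (C,0)→(C,1,R)
state=C head=3 tape=0_01[1]01   (C,1)→(B,0,R)
state=B head=4 tape=0_010[0]1   (B,0)→(D,_,R)
state=D head=5 tape=0_010_[1]
After 9 steps: state D, head at 5, tape 0_010_1.

state D, head at 5, tape 0_010_1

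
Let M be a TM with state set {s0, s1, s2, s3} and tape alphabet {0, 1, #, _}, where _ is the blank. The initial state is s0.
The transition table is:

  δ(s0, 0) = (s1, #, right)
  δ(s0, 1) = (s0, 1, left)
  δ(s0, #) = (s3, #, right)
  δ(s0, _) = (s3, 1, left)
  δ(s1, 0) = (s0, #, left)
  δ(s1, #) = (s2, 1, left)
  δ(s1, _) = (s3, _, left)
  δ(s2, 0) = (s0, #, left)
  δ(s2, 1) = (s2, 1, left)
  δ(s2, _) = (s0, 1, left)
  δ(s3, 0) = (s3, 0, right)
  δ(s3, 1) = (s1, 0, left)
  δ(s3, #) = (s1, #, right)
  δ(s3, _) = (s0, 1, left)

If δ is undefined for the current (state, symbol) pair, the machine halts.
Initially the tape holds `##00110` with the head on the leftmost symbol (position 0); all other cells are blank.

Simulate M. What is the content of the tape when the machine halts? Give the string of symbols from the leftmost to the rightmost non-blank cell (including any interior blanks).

####110

state=s0 head=0 tape=[#]#00110   (s0,#)→(s3,#,right)
state=s3 head=1 tape=#[#]00110   (s3,#)→(s1,#,right)
state=s1 head=2 tape=##[0]0110   (s1,0)→(s0,#,left)
state=s0 head=1 tape=#[#]#0110   (s0,#)→(s3,#,right)
state=s3 head=2 tape=##[#]0110   (s3,#)→(s1,#,right)
state=s1 head=3 tape=###[0]110   (s1,0)→(s0,#,left)
state=s0 head=2 tape=##[#]#110   (s0,#)→(s3,#,right)
state=s3 head=3 tape=###[#]110   (s3,#)→(s1,#,right)
state=s1 head=4 tape=####[1]10
The non-blank tape span at halt is ####110.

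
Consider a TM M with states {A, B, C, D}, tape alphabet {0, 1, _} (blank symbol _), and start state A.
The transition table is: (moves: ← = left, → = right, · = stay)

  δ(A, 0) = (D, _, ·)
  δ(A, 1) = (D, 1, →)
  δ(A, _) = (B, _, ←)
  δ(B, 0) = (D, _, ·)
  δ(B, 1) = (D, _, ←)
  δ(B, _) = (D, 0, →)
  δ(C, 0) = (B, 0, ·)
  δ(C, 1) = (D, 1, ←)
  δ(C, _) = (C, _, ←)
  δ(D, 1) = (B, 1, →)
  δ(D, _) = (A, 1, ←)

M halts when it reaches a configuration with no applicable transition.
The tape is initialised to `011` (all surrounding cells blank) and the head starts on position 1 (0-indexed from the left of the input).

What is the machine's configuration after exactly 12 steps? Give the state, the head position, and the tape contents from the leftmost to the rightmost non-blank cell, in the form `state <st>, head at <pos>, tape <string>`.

state=A head=1 tape=0[1]1___   (A,1)→(D,1,→)
state=D head=2 tape=01[1]___   (D,1)→(B,1,→)
state=B head=3 tape=011[_]__   (B,_)→(D,0,→)
state=D head=4 tape=0110[_]_   (D,_)→(A,1,←)
state=A head=3 tape=011[0]1_   (A,0)→(D,_,·)
state=D head=3 tape=011[_]1_   (D,_)→(A,1,←)
state=A head=2 tape=01[1]11_   (A,1)→(D,1,→)
state=D head=3 tape=011[1]1_   (D,1)→(B,1,→)
state=B head=4 tape=0111[1]_   (B,1)→(D,_,←)
state=D head=3 tape=011[1]__   (D,1)→(B,1,→)
state=B head=4 tape=0111[_]_   (B,_)→(D,0,→)
state=D head=5 tape=01110[_]   (D,_)→(A,1,←)
state=A head=4 tape=0111[0]1
After 12 steps: state A, head at 4, tape 011101.

state A, head at 4, tape 011101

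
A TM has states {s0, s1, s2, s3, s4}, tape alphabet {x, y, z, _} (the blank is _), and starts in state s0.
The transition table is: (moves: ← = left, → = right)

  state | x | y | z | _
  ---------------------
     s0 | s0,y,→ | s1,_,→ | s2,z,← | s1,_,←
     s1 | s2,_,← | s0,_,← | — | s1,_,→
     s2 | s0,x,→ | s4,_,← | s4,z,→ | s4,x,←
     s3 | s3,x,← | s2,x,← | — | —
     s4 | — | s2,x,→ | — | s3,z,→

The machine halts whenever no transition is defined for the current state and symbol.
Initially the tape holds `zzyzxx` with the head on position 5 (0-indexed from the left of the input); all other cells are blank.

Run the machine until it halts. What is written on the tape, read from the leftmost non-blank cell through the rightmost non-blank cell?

state=s0 head=5 tape=zzyzx[x]_   (s0,x)→(s0,y,→)
state=s0 head=6 tape=zzyzxy[_]   (s0,_)→(s1,_,←)
state=s1 head=5 tape=zzyzx[y]_   (s1,y)→(s0,_,←)
state=s0 head=4 tape=zzyz[x]__   (s0,x)→(s0,y,→)
state=s0 head=5 tape=zzyzy[_]_   (s0,_)→(s1,_,←)
state=s1 head=4 tape=zzyz[y]__   (s1,y)→(s0,_,←)
state=s0 head=3 tape=zzy[z]___   (s0,z)→(s2,z,←)
state=s2 head=2 tape=zz[y]z___   (s2,y)→(s4,_,←)
state=s4 head=1 tape=z[z]_z___
The non-blank tape span at halt is zz_z.

zz_z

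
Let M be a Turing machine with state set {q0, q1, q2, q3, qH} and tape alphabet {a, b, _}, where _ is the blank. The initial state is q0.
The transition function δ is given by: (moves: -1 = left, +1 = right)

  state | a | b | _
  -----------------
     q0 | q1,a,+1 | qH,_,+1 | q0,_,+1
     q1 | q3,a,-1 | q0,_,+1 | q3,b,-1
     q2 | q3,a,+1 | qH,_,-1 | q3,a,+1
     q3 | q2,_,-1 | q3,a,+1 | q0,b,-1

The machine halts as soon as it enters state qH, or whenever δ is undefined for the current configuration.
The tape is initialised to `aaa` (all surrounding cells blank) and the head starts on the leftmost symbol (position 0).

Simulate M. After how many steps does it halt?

22

state=q0 head=0 tape=_[a]aa__   (q0,a)→(q1,a,+1)
state=q1 head=1 tape=_a[a]a__   (q1,a)→(q3,a,-1)
state=q3 head=0 tape=_[a]aa__   (q3,a)→(q2,_,-1)
state=q2 head=-1 tape=[_]_aa__   (q2,_)→(q3,a,+1)
state=q3 head=0 tape=a[_]aa__   (q3,_)→(q0,b,-1)
state=q0 head=-1 tape=[a]baa__   (q0,a)→(q1,a,+1)
state=q1 head=0 tape=a[b]aa__   (q1,b)→(q0,_,+1)
state=q0 head=1 tape=a_[a]a__   (q0,a)→(q1,a,+1)
state=q1 head=2 tape=a_a[a]__   (q1,a)→(q3,a,-1)
state=q3 head=1 tape=a_[a]a__   (q3,a)→(q2,_,-1)
state=q2 head=0 tape=a[_]_a__   (q2,_)→(q3,a,+1)
state=q3 head=1 tape=aa[_]a__   (q3,_)→(q0,b,-1)
state=q0 head=0 tape=a[a]ba__   (q0,a)→(q1,a,+1)
state=q1 head=1 tape=aa[b]a__   (q1,b)→(q0,_,+1)
state=q0 head=2 tape=aa_[a]__   (q0,a)→(q1,a,+1)
state=q1 head=3 tape=aa_a[_]_   (q1,_)→(q3,b,-1)
state=q3 head=2 tape=aa_[a]b_   (q3,a)→(q2,_,-1)
state=q2 head=1 tape=aa[_]_b_   (q2,_)→(q3,a,+1)
state=q3 head=2 tape=aaa[_]b_   (q3,_)→(q0,b,-1)
state=q0 head=1 tape=aa[a]bb_   (q0,a)→(q1,a,+1)
state=q1 head=2 tape=aaa[b]b_   (q1,b)→(q0,_,+1)
state=q0 head=3 tape=aaa_[b]_   (q0,b)→(qH,_,+1)
state=qH head=4 tape=aaa__[_]
M halts after 22 transitions.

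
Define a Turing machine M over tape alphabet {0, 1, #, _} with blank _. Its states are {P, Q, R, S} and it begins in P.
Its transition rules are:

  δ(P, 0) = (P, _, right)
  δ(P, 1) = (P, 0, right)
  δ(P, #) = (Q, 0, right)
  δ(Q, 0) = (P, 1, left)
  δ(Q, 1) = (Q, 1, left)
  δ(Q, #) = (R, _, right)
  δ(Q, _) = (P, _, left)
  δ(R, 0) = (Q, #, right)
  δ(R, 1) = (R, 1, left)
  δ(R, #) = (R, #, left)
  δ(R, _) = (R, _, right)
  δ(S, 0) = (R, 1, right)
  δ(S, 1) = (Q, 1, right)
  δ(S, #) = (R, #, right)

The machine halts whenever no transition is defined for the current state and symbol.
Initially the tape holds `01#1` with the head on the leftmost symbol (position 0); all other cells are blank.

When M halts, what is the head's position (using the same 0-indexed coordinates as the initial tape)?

4

state=P head=0 tape=[0]1#1_   (P,0)→(P,_,right)
state=P head=1 tape=_[1]#1_   (P,1)→(P,0,right)
state=P head=2 tape=_0[#]1_   (P,#)→(Q,0,right)
state=Q head=3 tape=_00[1]_   (Q,1)→(Q,1,left)
state=Q head=2 tape=_0[0]1_   (Q,0)→(P,1,left)
state=P head=1 tape=_[0]11_   (P,0)→(P,_,right)
state=P head=2 tape=__[1]1_   (P,1)→(P,0,right)
state=P head=3 tape=__0[1]_   (P,1)→(P,0,right)
state=P head=4 tape=__00[_]
At halt the head is at cell 4.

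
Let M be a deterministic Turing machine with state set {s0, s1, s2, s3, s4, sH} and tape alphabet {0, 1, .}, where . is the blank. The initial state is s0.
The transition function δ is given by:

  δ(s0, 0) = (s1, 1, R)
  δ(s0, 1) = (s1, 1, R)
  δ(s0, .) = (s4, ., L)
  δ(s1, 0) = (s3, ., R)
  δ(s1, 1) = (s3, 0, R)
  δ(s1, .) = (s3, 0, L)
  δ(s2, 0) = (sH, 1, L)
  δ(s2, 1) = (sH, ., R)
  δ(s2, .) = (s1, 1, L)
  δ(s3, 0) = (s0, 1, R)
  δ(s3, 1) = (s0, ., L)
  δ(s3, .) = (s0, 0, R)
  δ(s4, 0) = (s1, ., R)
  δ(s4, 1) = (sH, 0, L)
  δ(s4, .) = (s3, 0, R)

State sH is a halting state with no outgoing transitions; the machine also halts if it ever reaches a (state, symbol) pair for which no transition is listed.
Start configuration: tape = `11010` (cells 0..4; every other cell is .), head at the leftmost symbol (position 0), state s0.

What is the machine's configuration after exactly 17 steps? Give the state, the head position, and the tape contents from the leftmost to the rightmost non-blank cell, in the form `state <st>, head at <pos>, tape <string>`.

state=s0 head=0 tape=[1]1010...   (s0,1)→(s1,1,R)
state=s1 head=1 tape=1[1]010...   (s1,1)→(s3,0,R)
state=s3 head=2 tape=10[0]10...   (s3,0)→(s0,1,R)
state=s0 head=3 tape=101[1]0...   (s0,1)→(s1,1,R)
state=s1 head=4 tape=1011[0]...   (s1,0)→(s3,.,R)
state=s3 head=5 tape=1011.[.]..   (s3,.)→(s0,0,R)
state=s0 head=6 tape=1011.0[.].   (s0,.)→(s4,.,L)
state=s4 head=5 tape=1011.[0]..   (s4,0)→(s1,.,R)
state=s1 head=6 tape=1011..[.].   (s1,.)→(s3,0,L)
state=s3 head=5 tape=1011.[.]0.   (s3,.)→(s0,0,R)
state=s0 head=6 tape=1011.0[0].   (s0,0)→(s1,1,R)
state=s1 head=7 tape=1011.01[.]   (s1,.)→(s3,0,L)
state=s3 head=6 tape=1011.0[1]0   (s3,1)→(s0,.,L)
state=s0 head=5 tape=1011.[0].0   (s0,0)→(s1,1,R)
state=s1 head=6 tape=1011.1[.]0   (s1,.)→(s3,0,L)
state=s3 head=5 tape=1011.[1]00   (s3,1)→(s0,.,L)
state=s0 head=4 tape=1011[.].00   (s0,.)→(s4,.,L)
state=s4 head=3 tape=101[1]..00
After 17 steps: state s4, head at 3, tape 1011..00.

state s4, head at 3, tape 1011..00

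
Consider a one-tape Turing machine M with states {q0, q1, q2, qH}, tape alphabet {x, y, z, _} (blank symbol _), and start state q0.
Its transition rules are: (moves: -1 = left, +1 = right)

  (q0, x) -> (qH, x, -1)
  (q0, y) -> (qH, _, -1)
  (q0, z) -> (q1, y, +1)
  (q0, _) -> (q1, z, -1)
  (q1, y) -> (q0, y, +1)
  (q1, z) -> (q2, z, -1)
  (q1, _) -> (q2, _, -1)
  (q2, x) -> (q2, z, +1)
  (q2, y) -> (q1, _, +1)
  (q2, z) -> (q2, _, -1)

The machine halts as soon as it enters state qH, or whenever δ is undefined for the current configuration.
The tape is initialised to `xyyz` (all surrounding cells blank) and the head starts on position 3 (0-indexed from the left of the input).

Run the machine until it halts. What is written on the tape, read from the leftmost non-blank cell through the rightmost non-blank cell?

q0 | xyy[z]_   read z → write y, move +1, go to q1
q1 | xyyy[_]   read _ → write _, move -1, go to q2
q2 | xyy[y]_   read y → write _, move +1, go to q1
q1 | xyy_[_]   read _ → write _, move -1, go to q2
q2 | xyy[_]_
The non-blank tape span at halt is xyy.

xyy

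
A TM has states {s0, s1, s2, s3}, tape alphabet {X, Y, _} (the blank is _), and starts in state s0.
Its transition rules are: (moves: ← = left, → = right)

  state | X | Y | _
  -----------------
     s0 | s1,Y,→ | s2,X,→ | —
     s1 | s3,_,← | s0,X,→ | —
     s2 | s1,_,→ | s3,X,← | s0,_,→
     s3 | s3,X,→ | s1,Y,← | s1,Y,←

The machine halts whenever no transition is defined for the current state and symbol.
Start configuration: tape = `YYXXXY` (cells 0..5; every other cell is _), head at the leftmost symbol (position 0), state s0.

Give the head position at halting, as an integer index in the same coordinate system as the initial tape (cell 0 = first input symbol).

state=s0 head=0 tape=__[Y]YXXXY   (s0,Y)→(s2,X,→)
state=s2 head=1 tape=__X[Y]XXXY   (s2,Y)→(s3,X,←)
state=s3 head=0 tape=__[X]XXXXY   (s3,X)→(s3,X,→)
state=s3 head=1 tape=__X[X]XXXY   (s3,X)→(s3,X,→)
state=s3 head=2 tape=__XX[X]XXY   (s3,X)→(s3,X,→)
state=s3 head=3 tape=__XXX[X]XY   (s3,X)→(s3,X,→)
state=s3 head=4 tape=__XXXX[X]Y   (s3,X)→(s3,X,→)
state=s3 head=5 tape=__XXXXX[Y]   (s3,Y)→(s1,Y,←)
state=s1 head=4 tape=__XXXX[X]Y   (s1,X)→(s3,_,←)
state=s3 head=3 tape=__XXX[X]_Y   (s3,X)→(s3,X,→)
state=s3 head=4 tape=__XXXX[_]Y   (s3,_)→(s1,Y,←)
state=s1 head=3 tape=__XXX[X]YY   (s1,X)→(s3,_,←)
state=s3 head=2 tape=__XX[X]_YY   (s3,X)→(s3,X,→)
state=s3 head=3 tape=__XXX[_]YY   (s3,_)→(s1,Y,←)
state=s1 head=2 tape=__XX[X]YYY   (s1,X)→(s3,_,←)
state=s3 head=1 tape=__X[X]_YYY   (s3,X)→(s3,X,→)
state=s3 head=2 tape=__XX[_]YYY   (s3,_)→(s1,Y,←)
state=s1 head=1 tape=__X[X]YYYY   (s1,X)→(s3,_,←)
state=s3 head=0 tape=__[X]_YYYY   (s3,X)→(s3,X,→)
state=s3 head=1 tape=__X[_]YYYY   (s3,_)→(s1,Y,←)
state=s1 head=0 tape=__[X]YYYYY   (s1,X)→(s3,_,←)
state=s3 head=-1 tape=_[_]_YYYYY   (s3,_)→(s1,Y,←)
state=s1 head=-2 tape=[_]Y_YYYYY
At halt the head is at cell -2.

-2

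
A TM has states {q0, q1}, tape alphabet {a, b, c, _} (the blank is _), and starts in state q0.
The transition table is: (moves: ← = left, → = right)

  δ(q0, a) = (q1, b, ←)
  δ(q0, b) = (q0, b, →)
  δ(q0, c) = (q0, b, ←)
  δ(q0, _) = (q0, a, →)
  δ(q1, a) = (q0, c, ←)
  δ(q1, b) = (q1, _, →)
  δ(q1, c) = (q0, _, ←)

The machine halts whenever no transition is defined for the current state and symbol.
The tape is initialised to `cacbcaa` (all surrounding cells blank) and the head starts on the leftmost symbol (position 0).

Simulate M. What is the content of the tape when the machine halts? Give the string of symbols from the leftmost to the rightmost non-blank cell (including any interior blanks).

state=q0 head=0 tape=_[c]acbcaa   (q0,c)→(q0,b,←)
state=q0 head=-1 tape=[_]bacbcaa   (q0,_)→(q0,a,→)
state=q0 head=0 tape=a[b]acbcaa   (q0,b)→(q0,b,→)
state=q0 head=1 tape=ab[a]cbcaa   (q0,a)→(q1,b,←)
state=q1 head=0 tape=a[b]bcbcaa   (q1,b)→(q1,_,→)
state=q1 head=1 tape=a_[b]cbcaa   (q1,b)→(q1,_,→)
state=q1 head=2 tape=a__[c]bcaa   (q1,c)→(q0,_,←)
state=q0 head=1 tape=a_[_]_bcaa   (q0,_)→(q0,a,→)
state=q0 head=2 tape=a_a[_]bcaa   (q0,_)→(q0,a,→)
state=q0 head=3 tape=a_aa[b]caa   (q0,b)→(q0,b,→)
state=q0 head=4 tape=a_aab[c]aa   (q0,c)→(q0,b,←)
state=q0 head=3 tape=a_aa[b]baa   (q0,b)→(q0,b,→)
state=q0 head=4 tape=a_aab[b]aa   (q0,b)→(q0,b,→)
state=q0 head=5 tape=a_aabb[a]a   (q0,a)→(q1,b,←)
state=q1 head=4 tape=a_aab[b]ba   (q1,b)→(q1,_,→)
state=q1 head=5 tape=a_aab_[b]a   (q1,b)→(q1,_,→)
state=q1 head=6 tape=a_aab__[a]   (q1,a)→(q0,c,←)
state=q0 head=5 tape=a_aab_[_]c   (q0,_)→(q0,a,→)
state=q0 head=6 tape=a_aab_a[c]   (q0,c)→(q0,b,←)
state=q0 head=5 tape=a_aab_[a]b   (q0,a)→(q1,b,←)
state=q1 head=4 tape=a_aab[_]bb
The non-blank tape span at halt is a_aab_bb.

a_aab_bb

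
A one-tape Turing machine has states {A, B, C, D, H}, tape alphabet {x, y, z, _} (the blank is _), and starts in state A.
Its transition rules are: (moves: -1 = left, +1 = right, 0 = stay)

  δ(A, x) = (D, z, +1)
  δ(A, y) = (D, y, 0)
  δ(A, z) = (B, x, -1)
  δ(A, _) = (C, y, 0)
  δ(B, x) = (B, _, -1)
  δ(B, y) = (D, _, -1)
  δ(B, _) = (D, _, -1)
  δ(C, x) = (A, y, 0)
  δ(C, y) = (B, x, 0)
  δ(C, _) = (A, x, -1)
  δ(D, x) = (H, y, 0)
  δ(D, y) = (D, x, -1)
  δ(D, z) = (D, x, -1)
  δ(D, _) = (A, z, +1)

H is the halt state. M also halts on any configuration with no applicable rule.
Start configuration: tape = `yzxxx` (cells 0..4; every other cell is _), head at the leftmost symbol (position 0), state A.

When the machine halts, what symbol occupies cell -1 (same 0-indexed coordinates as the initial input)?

state=A head=0 tape=__[y]zxxx   (A,y)→(D,y,0)
state=D head=0 tape=__[y]zxxx   (D,y)→(D,x,-1)
state=D head=-1 tape=_[_]xzxxx   (D,_)→(A,z,+1)
state=A head=0 tape=_z[x]zxxx   (A,x)→(D,z,+1)
state=D head=1 tape=_zz[z]xxx   (D,z)→(D,x,-1)
state=D head=0 tape=_z[z]xxxx   (D,z)→(D,x,-1)
state=D head=-1 tape=_[z]xxxxx   (D,z)→(D,x,-1)
state=D head=-2 tape=[_]xxxxxx   (D,_)→(A,z,+1)
state=A head=-1 tape=z[x]xxxxx   (A,x)→(D,z,+1)
state=D head=0 tape=zz[x]xxxx   (D,x)→(H,y,0)
state=H head=0 tape=zz[y]xxxx
Cell -1 holds z when M halts.

z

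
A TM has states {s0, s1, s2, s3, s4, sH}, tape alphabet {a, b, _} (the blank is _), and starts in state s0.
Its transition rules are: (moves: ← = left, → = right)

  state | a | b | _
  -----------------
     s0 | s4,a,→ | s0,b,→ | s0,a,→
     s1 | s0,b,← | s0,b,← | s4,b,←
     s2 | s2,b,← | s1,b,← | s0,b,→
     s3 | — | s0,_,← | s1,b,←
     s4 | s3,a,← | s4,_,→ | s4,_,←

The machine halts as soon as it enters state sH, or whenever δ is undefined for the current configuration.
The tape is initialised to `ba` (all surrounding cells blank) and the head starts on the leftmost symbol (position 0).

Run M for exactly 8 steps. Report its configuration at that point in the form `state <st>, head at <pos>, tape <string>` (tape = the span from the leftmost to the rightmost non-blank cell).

state s4, head at 2, tape aaa

state=s0 head=0 tape=_[b]a_   (s0,b)→(s0,b,→)
state=s0 head=1 tape=_b[a]_   (s0,a)→(s4,a,→)
state=s4 head=2 tape=_ba[_]   (s4,_)→(s4,_,←)
state=s4 head=1 tape=_b[a]_   (s4,a)→(s3,a,←)
state=s3 head=0 tape=_[b]a_   (s3,b)→(s0,_,←)
state=s0 head=-1 tape=[_]_a_   (s0,_)→(s0,a,→)
state=s0 head=0 tape=a[_]a_   (s0,_)→(s0,a,→)
state=s0 head=1 tape=aa[a]_   (s0,a)→(s4,a,→)
state=s4 head=2 tape=aaa[_]
After 8 steps: state s4, head at 2, tape aaa.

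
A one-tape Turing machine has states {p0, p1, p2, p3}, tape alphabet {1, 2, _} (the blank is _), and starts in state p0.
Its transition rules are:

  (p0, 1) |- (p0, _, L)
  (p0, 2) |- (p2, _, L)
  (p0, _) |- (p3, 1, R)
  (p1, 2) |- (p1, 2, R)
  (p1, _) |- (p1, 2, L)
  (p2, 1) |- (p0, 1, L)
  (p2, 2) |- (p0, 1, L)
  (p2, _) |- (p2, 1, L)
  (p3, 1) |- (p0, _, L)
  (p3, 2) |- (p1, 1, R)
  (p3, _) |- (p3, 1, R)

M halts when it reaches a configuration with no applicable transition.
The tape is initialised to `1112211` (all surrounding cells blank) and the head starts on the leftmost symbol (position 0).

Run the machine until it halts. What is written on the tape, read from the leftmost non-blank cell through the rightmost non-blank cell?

1111111211

state=p0 head=0 tape=___[1]112211   (p0,1)→(p0,_,L)
state=p0 head=-1 tape=__[_]_112211   (p0,_)→(p3,1,R)
state=p3 head=0 tape=__1[_]112211   (p3,_)→(p3,1,R)
state=p3 head=1 tape=__11[1]12211   (p3,1)→(p0,_,L)
state=p0 head=0 tape=__1[1]_12211   (p0,1)→(p0,_,L)
state=p0 head=-1 tape=__[1]__12211   (p0,1)→(p0,_,L)
state=p0 head=-2 tape=_[_]___12211   (p0,_)→(p3,1,R)
state=p3 head=-1 tape=_1[_]__12211   (p3,_)→(p3,1,R)
state=p3 head=0 tape=_11[_]_12211   (p3,_)→(p3,1,R)
state=p3 head=1 tape=_111[_]12211   (p3,_)→(p3,1,R)
state=p3 head=2 tape=_1111[1]2211   (p3,1)→(p0,_,L)
state=p0 head=1 tape=_111[1]_2211   (p0,1)→(p0,_,L)
state=p0 head=0 tape=_11[1]__2211   (p0,1)→(p0,_,L)
state=p0 head=-1 tape=_1[1]___2211   (p0,1)→(p0,_,L)
state=p0 head=-2 tape=_[1]____2211   (p0,1)→(p0,_,L)
state=p0 head=-3 tape=[_]_____2211   (p0,_)→(p3,1,R)
state=p3 head=-2 tape=1[_]____2211   (p3,_)→(p3,1,R)
state=p3 head=-1 tape=11[_]___2211   (p3,_)→(p3,1,R)
state=p3 head=0 tape=111[_]__2211   (p3,_)→(p3,1,R)
state=p3 head=1 tape=1111[_]_2211   (p3,_)→(p3,1,R)
state=p3 head=2 tape=11111[_]2211   (p3,_)→(p3,1,R)
state=p3 head=3 tape=111111[2]211   (p3,2)→(p1,1,R)
state=p1 head=4 tape=1111111[2]11   (p1,2)→(p1,2,R)
state=p1 head=5 tape=11111112[1]1
The non-blank tape span at halt is 1111111211.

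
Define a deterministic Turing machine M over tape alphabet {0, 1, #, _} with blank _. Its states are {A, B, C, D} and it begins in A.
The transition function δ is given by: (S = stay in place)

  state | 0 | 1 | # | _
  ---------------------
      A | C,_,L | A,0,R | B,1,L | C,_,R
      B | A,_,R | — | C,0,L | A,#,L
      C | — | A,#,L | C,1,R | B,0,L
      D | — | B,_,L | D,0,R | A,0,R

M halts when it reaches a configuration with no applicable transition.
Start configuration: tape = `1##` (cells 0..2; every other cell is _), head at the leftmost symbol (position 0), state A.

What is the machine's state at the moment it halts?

state=A head=0 tape=_[1]##__   (A,1)→(A,0,R)
state=A head=1 tape=_0[#]#__   (A,#)→(B,1,L)
state=B head=0 tape=_[0]1#__   (B,0)→(A,_,R)
state=A head=1 tape=__[1]#__   (A,1)→(A,0,R)
state=A head=2 tape=__0[#]__   (A,#)→(B,1,L)
state=B head=1 tape=__[0]1__   (B,0)→(A,_,R)
state=A head=2 tape=___[1]__   (A,1)→(A,0,R)
state=A head=3 tape=___0[_]_   (A,_)→(C,_,R)
state=C head=4 tape=___0_[_]   (C,_)→(B,0,L)
state=B head=3 tape=___0[_]0   (B,_)→(A,#,L)
state=A head=2 tape=___[0]#0   (A,0)→(C,_,L)
state=C head=1 tape=__[_]_#0   (C,_)→(B,0,L)
state=B head=0 tape=_[_]0_#0   (B,_)→(A,#,L)
state=A head=-1 tape=[_]#0_#0   (A,_)→(C,_,R)
state=C head=0 tape=_[#]0_#0   (C,#)→(C,1,R)
state=C head=1 tape=_1[0]_#0
No transition is defined for (C, 0); M halts in state C.

C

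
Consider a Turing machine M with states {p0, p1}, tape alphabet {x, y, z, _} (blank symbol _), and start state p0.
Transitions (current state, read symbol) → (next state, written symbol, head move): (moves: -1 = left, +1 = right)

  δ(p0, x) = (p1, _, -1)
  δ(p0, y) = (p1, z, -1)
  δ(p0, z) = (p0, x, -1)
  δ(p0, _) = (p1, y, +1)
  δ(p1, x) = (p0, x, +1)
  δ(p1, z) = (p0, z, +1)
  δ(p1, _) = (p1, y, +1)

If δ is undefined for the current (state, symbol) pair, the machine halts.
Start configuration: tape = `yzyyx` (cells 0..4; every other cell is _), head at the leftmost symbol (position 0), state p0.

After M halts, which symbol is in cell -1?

z

state=p0 head=0 tape=__[y]zyyx   (p0,y)→(p1,z,-1)
state=p1 head=-1 tape=_[_]zzyyx   (p1,_)→(p1,y,+1)
state=p1 head=0 tape=_y[z]zyyx   (p1,z)→(p0,z,+1)
state=p0 head=1 tape=_yz[z]yyx   (p0,z)→(p0,x,-1)
state=p0 head=0 tape=_y[z]xyyx   (p0,z)→(p0,x,-1)
state=p0 head=-1 tape=_[y]xxyyx   (p0,y)→(p1,z,-1)
state=p1 head=-2 tape=[_]zxxyyx   (p1,_)→(p1,y,+1)
state=p1 head=-1 tape=y[z]xxyyx   (p1,z)→(p0,z,+1)
state=p0 head=0 tape=yz[x]xyyx   (p0,x)→(p1,_,-1)
state=p1 head=-1 tape=y[z]_xyyx   (p1,z)→(p0,z,+1)
state=p0 head=0 tape=yz[_]xyyx   (p0,_)→(p1,y,+1)
state=p1 head=1 tape=yzy[x]yyx   (p1,x)→(p0,x,+1)
state=p0 head=2 tape=yzyx[y]yx   (p0,y)→(p1,z,-1)
state=p1 head=1 tape=yzy[x]zyx   (p1,x)→(p0,x,+1)
state=p0 head=2 tape=yzyx[z]yx   (p0,z)→(p0,x,-1)
state=p0 head=1 tape=yzy[x]xyx   (p0,x)→(p1,_,-1)
state=p1 head=0 tape=yz[y]_xyx
Cell -1 holds z when M halts.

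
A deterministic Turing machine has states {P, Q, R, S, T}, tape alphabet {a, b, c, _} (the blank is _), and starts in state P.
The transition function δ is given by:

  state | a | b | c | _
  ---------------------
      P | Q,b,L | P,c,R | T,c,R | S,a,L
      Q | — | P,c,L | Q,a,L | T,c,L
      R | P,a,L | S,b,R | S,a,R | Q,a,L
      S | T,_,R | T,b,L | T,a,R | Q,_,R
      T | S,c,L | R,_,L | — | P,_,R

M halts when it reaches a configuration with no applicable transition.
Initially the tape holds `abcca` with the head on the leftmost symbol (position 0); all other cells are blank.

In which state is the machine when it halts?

T

P | __[a]bcca   read a → write b, move L, go to Q
Q | _[_]bbcca   read _ → write c, move L, go to T
T | [_]cbbcca   read _ → write _, move R, go to P
P | _[c]bbcca   read c → write c, move R, go to T
T | _c[b]bcca   read b → write _, move L, go to R
R | _[c]_bcca   read c → write a, move R, go to S
S | _a[_]bcca   read _ → write _, move R, go to Q
Q | _a_[b]cca   read b → write c, move L, go to P
P | _a[_]ccca   read _ → write a, move L, go to S
S | _[a]accca   read a → write _, move R, go to T
T | __[a]ccca   read a → write c, move L, go to S
S | _[_]cccca   read _ → write _, move R, go to Q
Q | __[c]ccca   read c → write a, move L, go to Q
Q | _[_]accca   read _ → write c, move L, go to T
T | [_]caccca   read _ → write _, move R, go to P
P | _[c]accca   read c → write c, move R, go to T
T | _c[a]ccca   read a → write c, move L, go to S
S | _[c]cccca   read c → write a, move R, go to T
T | _a[c]ccca
No transition is defined for (T, c); M halts in state T.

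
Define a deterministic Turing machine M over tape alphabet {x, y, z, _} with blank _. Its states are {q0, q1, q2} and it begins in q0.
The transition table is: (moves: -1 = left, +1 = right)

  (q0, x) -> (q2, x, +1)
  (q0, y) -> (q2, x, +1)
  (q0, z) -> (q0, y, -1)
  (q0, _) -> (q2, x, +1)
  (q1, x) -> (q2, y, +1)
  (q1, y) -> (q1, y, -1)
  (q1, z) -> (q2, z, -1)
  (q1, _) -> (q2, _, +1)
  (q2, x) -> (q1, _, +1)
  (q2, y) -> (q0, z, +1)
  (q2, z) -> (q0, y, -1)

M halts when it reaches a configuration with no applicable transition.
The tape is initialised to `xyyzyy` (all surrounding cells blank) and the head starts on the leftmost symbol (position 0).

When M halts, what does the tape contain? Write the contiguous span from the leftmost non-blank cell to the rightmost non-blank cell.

xzxzxzx

state=q0 head=0 tape=[x]yyzyy__   (q0,x)→(q2,x,+1)
state=q2 head=1 tape=x[y]yzyy__   (q2,y)→(q0,z,+1)
state=q0 head=2 tape=xz[y]zyy__   (q0,y)→(q2,x,+1)
state=q2 head=3 tape=xzx[z]yy__   (q2,z)→(q0,y,-1)
state=q0 head=2 tape=xz[x]yyy__   (q0,x)→(q2,x,+1)
state=q2 head=3 tape=xzx[y]yy__   (q2,y)→(q0,z,+1)
state=q0 head=4 tape=xzxz[y]y__   (q0,y)→(q2,x,+1)
state=q2 head=5 tape=xzxzx[y]__   (q2,y)→(q0,z,+1)
state=q0 head=6 tape=xzxzxz[_]_   (q0,_)→(q2,x,+1)
state=q2 head=7 tape=xzxzxzx[_]
The non-blank tape span at halt is xzxzxzx.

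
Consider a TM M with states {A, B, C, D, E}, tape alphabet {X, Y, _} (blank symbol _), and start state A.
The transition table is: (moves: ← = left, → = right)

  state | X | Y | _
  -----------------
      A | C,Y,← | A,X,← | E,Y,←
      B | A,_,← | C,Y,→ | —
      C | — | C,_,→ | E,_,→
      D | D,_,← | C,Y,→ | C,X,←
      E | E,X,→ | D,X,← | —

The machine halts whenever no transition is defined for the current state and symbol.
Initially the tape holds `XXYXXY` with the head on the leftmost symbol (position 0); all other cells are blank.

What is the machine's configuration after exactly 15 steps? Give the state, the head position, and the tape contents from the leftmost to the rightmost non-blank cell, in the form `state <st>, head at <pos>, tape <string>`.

state E, head at -1, tape X___XXXY

state=A head=0 tape=___[X]XYXXY   (A,X)→(C,Y,←)
state=C head=-1 tape=__[_]YXYXXY   (C,_)→(E,_,→)
state=E head=0 tape=___[Y]XYXXY   (E,Y)→(D,X,←)
state=D head=-1 tape=__[_]XXYXXY   (D,_)→(C,X,←)
state=C head=-2 tape=_[_]XXXYXXY   (C,_)→(E,_,→)
state=E head=-1 tape=__[X]XXYXXY   (E,X)→(E,X,→)
state=E head=0 tape=__X[X]XYXXY   (E,X)→(E,X,→)
state=E head=1 tape=__XX[X]YXXY   (E,X)→(E,X,→)
state=E head=2 tape=__XXX[Y]XXY   (E,Y)→(D,X,←)
state=D head=1 tape=__XX[X]XXXY   (D,X)→(D,_,←)
state=D head=0 tape=__X[X]_XXXY   (D,X)→(D,_,←)
state=D head=-1 tape=__[X]__XXXY   (D,X)→(D,_,←)
state=D head=-2 tape=_[_]___XXXY   (D,_)→(C,X,←)
state=C head=-3 tape=[_]X___XXXY   (C,_)→(E,_,→)
state=E head=-2 tape=_[X]___XXXY   (E,X)→(E,X,→)
state=E head=-1 tape=_X[_]__XXXY
After 15 steps: state E, head at -1, tape X___XXXY.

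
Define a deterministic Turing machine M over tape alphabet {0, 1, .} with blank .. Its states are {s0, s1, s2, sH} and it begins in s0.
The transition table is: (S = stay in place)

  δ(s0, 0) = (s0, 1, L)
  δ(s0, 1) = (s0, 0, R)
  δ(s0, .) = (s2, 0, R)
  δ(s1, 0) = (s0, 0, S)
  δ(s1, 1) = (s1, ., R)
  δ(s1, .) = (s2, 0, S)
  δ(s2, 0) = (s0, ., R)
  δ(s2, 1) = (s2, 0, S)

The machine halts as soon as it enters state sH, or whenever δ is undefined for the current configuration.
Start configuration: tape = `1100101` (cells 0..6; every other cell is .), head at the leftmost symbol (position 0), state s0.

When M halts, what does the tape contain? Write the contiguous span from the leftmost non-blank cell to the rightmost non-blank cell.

s0 | .[1]100101..   read 1 → write 0, move R, go to s0
s0 | .0[1]00101..   read 1 → write 0, move R, go to s0
s0 | .00[0]0101..   read 0 → write 1, move L, go to s0
s0 | .0[0]10101..   read 0 → write 1, move L, go to s0
s0 | .[0]110101..   read 0 → write 1, move L, go to s0
s0 | [.]1110101..   read . → write 0, move R, go to s2
s2 | 0[1]110101..   read 1 → write 0, move S, go to s2
s2 | 0[0]110101..   read 0 → write ., move R, go to s0
s0 | 0.[1]10101..   read 1 → write 0, move R, go to s0
s0 | 0.0[1]0101..   read 1 → write 0, move R, go to s0
s0 | 0.00[0]101..   read 0 → write 1, move L, go to s0
s0 | 0.0[0]1101..   read 0 → write 1, move L, go to s0
s0 | 0.[0]11101..   read 0 → write 1, move L, go to s0
s0 | 0[.]111101..   read . → write 0, move R, go to s2
s2 | 00[1]11101..   read 1 → write 0, move S, go to s2
s2 | 00[0]11101..   read 0 → write ., move R, go to s0
s0 | 00.[1]1101..   read 1 → write 0, move R, go to s0
s0 | 00.0[1]101..   read 1 → write 0, move R, go to s0
s0 | 00.00[1]01..   read 1 → write 0, move R, go to s0
s0 | 00.000[0]1..   read 0 → write 1, move L, go to s0
s0 | 00.00[0]11..   read 0 → write 1, move L, go to s0
s0 | 00.0[0]111..   read 0 → write 1, move L, go to s0
s0 | 00.[0]1111..   read 0 → write 1, move L, go to s0
s0 | 00[.]11111..   read . → write 0, move R, go to s2
s2 | 000[1]1111..   read 1 → write 0, move S, go to s2
s2 | 000[0]1111..   read 0 → write ., move R, go to s0
s0 | 000.[1]111..   read 1 → write 0, move R, go to s0
s0 | 000.0[1]11..   read 1 → write 0, move R, go to s0
s0 | 000.00[1]1..   read 1 → write 0, move R, go to s0
s0 | 000.000[1]..   read 1 → write 0, move R, go to s0
s0 | 000.0000[.].   read . → write 0, move R, go to s2
s2 | 000.00000[.]
The non-blank tape span at halt is 000.00000.

000.00000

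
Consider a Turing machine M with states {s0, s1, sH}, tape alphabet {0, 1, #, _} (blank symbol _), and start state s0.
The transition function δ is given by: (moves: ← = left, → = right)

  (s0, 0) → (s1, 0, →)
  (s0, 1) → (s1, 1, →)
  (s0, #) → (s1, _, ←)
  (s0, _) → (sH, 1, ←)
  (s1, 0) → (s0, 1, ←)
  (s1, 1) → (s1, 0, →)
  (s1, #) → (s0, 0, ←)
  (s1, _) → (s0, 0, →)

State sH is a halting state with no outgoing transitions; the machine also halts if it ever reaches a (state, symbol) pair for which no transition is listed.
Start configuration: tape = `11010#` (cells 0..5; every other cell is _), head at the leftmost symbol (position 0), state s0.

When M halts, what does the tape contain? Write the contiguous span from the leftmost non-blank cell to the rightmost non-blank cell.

10000001

s0 | [1]1010#__   read 1 → write 1, move →, go to s1
s1 | 1[1]010#__   read 1 → write 0, move →, go to s1
s1 | 10[0]10#__   read 0 → write 1, move ←, go to s0
s0 | 1[0]110#__   read 0 → write 0, move →, go to s1
s1 | 10[1]10#__   read 1 → write 0, move →, go to s1
s1 | 100[1]0#__   read 1 → write 0, move →, go to s1
s1 | 1000[0]#__   read 0 → write 1, move ←, go to s0
s0 | 100[0]1#__   read 0 → write 0, move →, go to s1
s1 | 1000[1]#__   read 1 → write 0, move →, go to s1
s1 | 10000[#]__   read # → write 0, move ←, go to s0
s0 | 1000[0]0__   read 0 → write 0, move →, go to s1
s1 | 10000[0]__   read 0 → write 1, move ←, go to s0
s0 | 1000[0]1__   read 0 → write 0, move →, go to s1
s1 | 10000[1]__   read 1 → write 0, move →, go to s1
s1 | 100000[_]_   read _ → write 0, move →, go to s0
s0 | 1000000[_]   read _ → write 1, move ←, go to sH
sH | 100000[0]1
The non-blank tape span at halt is 10000001.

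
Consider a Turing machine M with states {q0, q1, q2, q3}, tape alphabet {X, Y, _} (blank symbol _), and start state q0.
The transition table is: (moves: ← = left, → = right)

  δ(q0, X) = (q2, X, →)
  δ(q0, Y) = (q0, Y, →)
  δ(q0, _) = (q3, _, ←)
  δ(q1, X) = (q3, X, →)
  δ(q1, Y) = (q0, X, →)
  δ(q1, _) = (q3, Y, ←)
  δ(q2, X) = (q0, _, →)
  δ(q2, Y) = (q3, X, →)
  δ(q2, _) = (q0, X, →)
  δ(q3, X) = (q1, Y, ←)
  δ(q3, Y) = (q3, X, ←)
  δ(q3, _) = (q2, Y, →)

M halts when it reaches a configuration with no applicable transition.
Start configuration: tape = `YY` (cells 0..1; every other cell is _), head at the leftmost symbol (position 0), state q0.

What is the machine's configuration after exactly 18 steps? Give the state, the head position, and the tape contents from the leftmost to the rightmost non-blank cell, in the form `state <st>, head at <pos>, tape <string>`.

state=q0 head=0 tape=__[Y]Y__   (q0,Y)→(q0,Y,→)
state=q0 head=1 tape=__Y[Y]__   (q0,Y)→(q0,Y,→)
state=q0 head=2 tape=__YY[_]_   (q0,_)→(q3,_,←)
state=q3 head=1 tape=__Y[Y]__   (q3,Y)→(q3,X,←)
state=q3 head=0 tape=__[Y]X__   (q3,Y)→(q3,X,←)
state=q3 head=-1 tape=_[_]XX__   (q3,_)→(q2,Y,→)
state=q2 head=0 tape=_Y[X]X__   (q2,X)→(q0,_,→)
state=q0 head=1 tape=_Y_[X]__   (q0,X)→(q2,X,→)
state=q2 head=2 tape=_Y_X[_]_   (q2,_)→(q0,X,→)
state=q0 head=3 tape=_Y_XX[_]   (q0,_)→(q3,_,←)
state=q3 head=2 tape=_Y_X[X]_   (q3,X)→(q1,Y,←)
state=q1 head=1 tape=_Y_[X]Y_   (q1,X)→(q3,X,→)
state=q3 head=2 tape=_Y_X[Y]_   (q3,Y)→(q3,X,←)
state=q3 head=1 tape=_Y_[X]X_   (q3,X)→(q1,Y,←)
state=q1 head=0 tape=_Y[_]YX_   (q1,_)→(q3,Y,←)
state=q3 head=-1 tape=_[Y]YYX_   (q3,Y)→(q3,X,←)
state=q3 head=-2 tape=[_]XYYX_   (q3,_)→(q2,Y,→)
state=q2 head=-1 tape=Y[X]YYX_   (q2,X)→(q0,_,→)
state=q0 head=0 tape=Y_[Y]YX_
After 18 steps: state q0, head at 0, tape Y_YYX.

state q0, head at 0, tape Y_YYX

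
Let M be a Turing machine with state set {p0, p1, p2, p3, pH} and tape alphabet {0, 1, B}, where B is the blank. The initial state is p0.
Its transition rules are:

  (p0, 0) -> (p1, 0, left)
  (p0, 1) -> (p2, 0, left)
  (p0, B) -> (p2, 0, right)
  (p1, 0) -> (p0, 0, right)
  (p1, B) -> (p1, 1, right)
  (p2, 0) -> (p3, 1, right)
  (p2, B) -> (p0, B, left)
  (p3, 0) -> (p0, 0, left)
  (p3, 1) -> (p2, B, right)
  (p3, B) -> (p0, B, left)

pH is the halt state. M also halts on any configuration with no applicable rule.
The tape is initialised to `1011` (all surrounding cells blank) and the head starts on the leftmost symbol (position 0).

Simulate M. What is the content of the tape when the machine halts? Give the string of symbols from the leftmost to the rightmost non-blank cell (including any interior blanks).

state=p0 head=0 tape=BBB[1]011   (p0,1)→(p2,0,left)
state=p2 head=-1 tape=BB[B]0011   (p2,B)→(p0,B,left)
state=p0 head=-2 tape=B[B]B0011   (p0,B)→(p2,0,right)
state=p2 head=-1 tape=B0[B]0011   (p2,B)→(p0,B,left)
state=p0 head=-2 tape=B[0]B0011   (p0,0)→(p1,0,left)
state=p1 head=-3 tape=[B]0B0011   (p1,B)→(p1,1,right)
state=p1 head=-2 tape=1[0]B0011   (p1,0)→(p0,0,right)
state=p0 head=-1 tape=10[B]0011   (p0,B)→(p2,0,right)
state=p2 head=0 tape=100[0]011   (p2,0)→(p3,1,right)
state=p3 head=1 tape=1001[0]11   (p3,0)→(p0,0,left)
state=p0 head=0 tape=100[1]011   (p0,1)→(p2,0,left)
state=p2 head=-1 tape=10[0]0011   (p2,0)→(p3,1,right)
state=p3 head=0 tape=101[0]011   (p3,0)→(p0,0,left)
state=p0 head=-1 tape=10[1]0011   (p0,1)→(p2,0,left)
state=p2 head=-2 tape=1[0]00011   (p2,0)→(p3,1,right)
state=p3 head=-1 tape=11[0]0011   (p3,0)→(p0,0,left)
state=p0 head=-2 tape=1[1]00011   (p0,1)→(p2,0,left)
state=p2 head=-3 tape=[1]000011
The non-blank tape span at halt is 1000011.

1000011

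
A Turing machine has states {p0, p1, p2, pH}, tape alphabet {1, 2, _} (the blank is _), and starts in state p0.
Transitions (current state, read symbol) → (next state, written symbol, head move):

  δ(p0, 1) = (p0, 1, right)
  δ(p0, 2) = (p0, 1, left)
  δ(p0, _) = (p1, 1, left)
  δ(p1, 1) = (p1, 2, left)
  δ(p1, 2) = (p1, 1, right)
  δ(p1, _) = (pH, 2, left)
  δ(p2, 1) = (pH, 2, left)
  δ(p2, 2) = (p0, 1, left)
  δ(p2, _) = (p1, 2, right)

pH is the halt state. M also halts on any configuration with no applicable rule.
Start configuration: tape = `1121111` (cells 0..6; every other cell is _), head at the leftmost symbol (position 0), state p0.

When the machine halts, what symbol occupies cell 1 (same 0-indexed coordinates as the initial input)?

state=p0 head=0 tape=__[1]121111_   (p0,1)→(p0,1,right)
state=p0 head=1 tape=__1[1]21111_   (p0,1)→(p0,1,right)
state=p0 head=2 tape=__11[2]1111_   (p0,2)→(p0,1,left)
state=p0 head=1 tape=__1[1]11111_   (p0,1)→(p0,1,right)
state=p0 head=2 tape=__11[1]1111_   (p0,1)→(p0,1,right)
state=p0 head=3 tape=__111[1]111_   (p0,1)→(p0,1,right)
state=p0 head=4 tape=__1111[1]11_   (p0,1)→(p0,1,right)
state=p0 head=5 tape=__11111[1]1_   (p0,1)→(p0,1,right)
state=p0 head=6 tape=__111111[1]_   (p0,1)→(p0,1,right)
state=p0 head=7 tape=__1111111[_]   (p0,_)→(p1,1,left)
state=p1 head=6 tape=__111111[1]1   (p1,1)→(p1,2,left)
state=p1 head=5 tape=__11111[1]21   (p1,1)→(p1,2,left)
state=p1 head=4 tape=__1111[1]221   (p1,1)→(p1,2,left)
state=p1 head=3 tape=__111[1]2221   (p1,1)→(p1,2,left)
state=p1 head=2 tape=__11[1]22221   (p1,1)→(p1,2,left)
state=p1 head=1 tape=__1[1]222221   (p1,1)→(p1,2,left)
state=p1 head=0 tape=__[1]2222221   (p1,1)→(p1,2,left)
state=p1 head=-1 tape=_[_]22222221   (p1,_)→(pH,2,left)
state=pH head=-2 tape=[_]222222221
Cell 1 holds 2 when M halts.

2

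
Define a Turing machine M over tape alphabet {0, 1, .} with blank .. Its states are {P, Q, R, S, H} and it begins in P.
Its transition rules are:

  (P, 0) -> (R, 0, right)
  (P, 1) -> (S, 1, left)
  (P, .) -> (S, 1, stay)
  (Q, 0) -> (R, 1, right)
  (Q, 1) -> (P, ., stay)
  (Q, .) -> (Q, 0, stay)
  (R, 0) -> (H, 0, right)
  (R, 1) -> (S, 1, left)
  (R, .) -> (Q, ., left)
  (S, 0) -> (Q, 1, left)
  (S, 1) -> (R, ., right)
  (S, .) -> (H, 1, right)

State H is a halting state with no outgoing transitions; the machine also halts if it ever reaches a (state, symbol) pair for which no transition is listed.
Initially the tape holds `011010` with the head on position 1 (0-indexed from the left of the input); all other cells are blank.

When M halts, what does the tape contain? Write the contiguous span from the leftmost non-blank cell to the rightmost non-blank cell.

1111010

P | .0[1]1010   read 1 → write 1, move left, go to S
S | .[0]11010   read 0 → write 1, move left, go to Q
Q | [.]111010   read . → write 0, move stay, go to Q
Q | [0]111010   read 0 → write 1, move right, go to R
R | 1[1]11010   read 1 → write 1, move left, go to S
S | [1]111010   read 1 → write ., move right, go to R
R | .[1]11010   read 1 → write 1, move left, go to S
S | [.]111010   read . → write 1, move right, go to H
H | 1[1]11010
The non-blank tape span at halt is 1111010.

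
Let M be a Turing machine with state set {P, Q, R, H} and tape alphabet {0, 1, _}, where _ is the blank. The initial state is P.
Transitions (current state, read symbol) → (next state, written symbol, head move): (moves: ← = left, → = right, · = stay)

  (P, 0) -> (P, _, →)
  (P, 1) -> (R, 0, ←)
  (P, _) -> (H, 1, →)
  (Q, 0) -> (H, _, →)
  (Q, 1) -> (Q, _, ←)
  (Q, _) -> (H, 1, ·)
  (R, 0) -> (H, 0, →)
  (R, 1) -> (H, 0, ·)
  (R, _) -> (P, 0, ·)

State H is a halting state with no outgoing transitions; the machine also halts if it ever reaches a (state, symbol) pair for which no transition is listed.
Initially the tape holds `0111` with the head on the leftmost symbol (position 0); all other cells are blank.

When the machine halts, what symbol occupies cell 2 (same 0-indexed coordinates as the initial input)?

state=P head=0 tape=[0]111__   (P,0)→(P,_,→)
state=P head=1 tape=_[1]11__   (P,1)→(R,0,←)
state=R head=0 tape=[_]011__   (R,_)→(P,0,·)
state=P head=0 tape=[0]011__   (P,0)→(P,_,→)
state=P head=1 tape=_[0]11__   (P,0)→(P,_,→)
state=P head=2 tape=__[1]1__   (P,1)→(R,0,←)
state=R head=1 tape=_[_]01__   (R,_)→(P,0,·)
state=P head=1 tape=_[0]01__   (P,0)→(P,_,→)
state=P head=2 tape=__[0]1__   (P,0)→(P,_,→)
state=P head=3 tape=___[1]__   (P,1)→(R,0,←)
state=R head=2 tape=__[_]0__   (R,_)→(P,0,·)
state=P head=2 tape=__[0]0__   (P,0)→(P,_,→)
state=P head=3 tape=___[0]__   (P,0)→(P,_,→)
state=P head=4 tape=____[_]_   (P,_)→(H,1,→)
state=H head=5 tape=____1[_]
Cell 2 holds _ when M halts.

_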